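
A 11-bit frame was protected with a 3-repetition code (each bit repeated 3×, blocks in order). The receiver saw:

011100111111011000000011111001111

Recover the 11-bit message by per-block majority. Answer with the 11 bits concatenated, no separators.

10111001101

Block 1 (011): 2 ones → 1
Block 2 (100): 1 one → 0
Block 3 (111): 3 ones → 1
Block 4 (111): 3 ones → 1
Block 5 (011): 2 ones → 1
Block 6 (000): 0 ones → 0
Block 7 (000): 0 ones → 0
Block 8 (011): 2 ones → 1
Block 9 (111): 3 ones → 1
Block 10 (001): 1 one → 0
Block 11 (111): 3 ones → 1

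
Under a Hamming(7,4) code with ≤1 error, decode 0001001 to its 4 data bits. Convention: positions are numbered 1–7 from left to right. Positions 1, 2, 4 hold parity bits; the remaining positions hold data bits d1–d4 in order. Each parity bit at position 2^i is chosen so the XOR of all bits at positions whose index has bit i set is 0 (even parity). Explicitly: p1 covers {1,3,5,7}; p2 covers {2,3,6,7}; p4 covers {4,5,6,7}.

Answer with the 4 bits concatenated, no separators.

1001

s1 (pos 1,3,5,7): 0⊕0⊕0⊕1 = 1
s2 (pos 2,3,6,7): 0⊕0⊕0⊕1 = 1
s4 (pos 4,5,6,7): 1⊕0⊕0⊕1 = 0
Syndrome s4…s1 = 011 → error at position 3.
Flip position 3: 0001001 → 0011001
Read data bits from positions 3,5,6,7: 1001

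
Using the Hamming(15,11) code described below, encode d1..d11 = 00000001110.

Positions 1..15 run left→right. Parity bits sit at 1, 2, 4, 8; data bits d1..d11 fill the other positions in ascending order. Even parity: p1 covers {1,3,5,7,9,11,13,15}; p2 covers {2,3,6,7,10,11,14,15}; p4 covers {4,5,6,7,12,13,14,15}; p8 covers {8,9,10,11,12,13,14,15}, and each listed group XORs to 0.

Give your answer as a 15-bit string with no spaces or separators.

Place data at non-parity positions: p1 p2 0 p4 0 0 0 p8 0 0 0 1 1 1 0
p1 (pos 1,3,5,7,9,11,13,15): XOR of data positions = 0⊕0⊕0⊕0⊕0⊕1⊕0 = 1
p2 (pos 2,3,6,7,10,11,14,15): XOR of data positions = 0⊕0⊕0⊕0⊕0⊕1⊕0 = 1
p4 (pos 4,5,6,7,12,13,14,15): XOR of data positions = 0⊕0⊕0⊕1⊕1⊕1⊕0 = 1
p8 (pos 8,9,10,11,12,13,14,15): XOR of data positions = 0⊕0⊕0⊕1⊕1⊕1⊕0 = 1
Codeword: 110100010001110

110100010001110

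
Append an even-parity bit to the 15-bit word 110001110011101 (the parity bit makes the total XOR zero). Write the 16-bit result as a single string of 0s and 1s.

XOR of the 15 data bits: 1⊕1⊕0⊕0⊕0⊕1⊕1⊕1⊕0⊕0⊕1⊕1⊕1⊕0⊕1 = 1
Parity bit = 1 (so all 16 bits XOR to 0).

1100011100111011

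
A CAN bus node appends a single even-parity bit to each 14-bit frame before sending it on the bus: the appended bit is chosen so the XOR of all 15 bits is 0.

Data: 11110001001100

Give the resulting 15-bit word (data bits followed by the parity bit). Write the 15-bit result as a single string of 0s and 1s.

111100010011001

XOR of the 14 data bits: 1⊕1⊕1⊕1⊕0⊕0⊕0⊕1⊕0⊕0⊕1⊕1⊕0⊕0 = 1
Parity bit = 1 (so all 15 bits XOR to 0).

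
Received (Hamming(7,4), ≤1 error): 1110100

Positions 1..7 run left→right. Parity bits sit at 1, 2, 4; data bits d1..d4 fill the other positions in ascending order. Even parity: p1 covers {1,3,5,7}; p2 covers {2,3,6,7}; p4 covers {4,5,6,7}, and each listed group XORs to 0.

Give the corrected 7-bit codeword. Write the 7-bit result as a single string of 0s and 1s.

s1 (pos 1,3,5,7): 1⊕1⊕1⊕0 = 1
s2 (pos 2,3,6,7): 1⊕1⊕0⊕0 = 0
s4 (pos 4,5,6,7): 0⊕1⊕0⊕0 = 1
Syndrome s4…s1 = 101 → error at position 5.
Flip position 5: 1110100 → 1110000

1110000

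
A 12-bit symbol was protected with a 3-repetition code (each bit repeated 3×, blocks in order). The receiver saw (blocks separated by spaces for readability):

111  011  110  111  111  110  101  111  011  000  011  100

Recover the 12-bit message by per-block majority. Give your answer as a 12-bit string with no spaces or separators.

Block 1 (111): 3 ones → 1
Block 2 (011): 2 ones → 1
Block 3 (110): 2 ones → 1
Block 4 (111): 3 ones → 1
Block 5 (111): 3 ones → 1
Block 6 (110): 2 ones → 1
Block 7 (101): 2 ones → 1
Block 8 (111): 3 ones → 1
Block 9 (011): 2 ones → 1
Block 10 (000): 0 ones → 0
Block 11 (011): 2 ones → 1
Block 12 (100): 1 one → 0

111111111010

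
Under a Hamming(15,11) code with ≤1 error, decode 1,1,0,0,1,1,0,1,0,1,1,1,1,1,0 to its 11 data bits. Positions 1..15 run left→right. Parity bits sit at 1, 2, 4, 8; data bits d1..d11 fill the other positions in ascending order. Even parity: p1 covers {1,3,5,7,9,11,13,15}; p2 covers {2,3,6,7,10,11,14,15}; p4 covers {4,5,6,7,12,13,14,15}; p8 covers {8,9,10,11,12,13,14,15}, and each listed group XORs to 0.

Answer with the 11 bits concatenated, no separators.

s1 (pos 1,3,5,7,9,11,13,15): 1⊕0⊕1⊕0⊕0⊕1⊕1⊕0 = 0
s2 (pos 2,3,6,7,10,11,14,15): 1⊕0⊕1⊕0⊕1⊕1⊕1⊕0 = 1
s4 (pos 4,5,6,7,12,13,14,15): 0⊕1⊕1⊕0⊕1⊕1⊕1⊕0 = 1
s8 (pos 8,9,10,11,12,13,14,15): 1⊕0⊕1⊕1⊕1⊕1⊕1⊕0 = 0
Syndrome s8…s1 = 0110 → error at position 6.
Flip position 6: 110011010111110 → 110010010111110
Read data bits from positions 3,5,6,7,9,10,11,12,13,14,15: 01000111110

01000111110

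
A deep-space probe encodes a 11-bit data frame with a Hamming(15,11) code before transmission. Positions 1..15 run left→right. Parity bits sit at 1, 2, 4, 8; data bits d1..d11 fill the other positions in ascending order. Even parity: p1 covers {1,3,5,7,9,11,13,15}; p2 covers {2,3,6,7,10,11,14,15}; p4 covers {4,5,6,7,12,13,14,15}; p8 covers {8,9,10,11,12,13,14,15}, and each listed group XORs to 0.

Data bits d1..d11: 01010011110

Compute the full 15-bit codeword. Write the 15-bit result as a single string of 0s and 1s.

010110100011110

Place data at non-parity positions: p1 p2 0 p4 1 0 1 p8 0 0 1 1 1 1 0
p1 (pos 1,3,5,7,9,11,13,15): XOR of data positions = 0⊕1⊕1⊕0⊕1⊕1⊕0 = 0
p2 (pos 2,3,6,7,10,11,14,15): XOR of data positions = 0⊕0⊕1⊕0⊕1⊕1⊕0 = 1
p4 (pos 4,5,6,7,12,13,14,15): XOR of data positions = 1⊕0⊕1⊕1⊕1⊕1⊕0 = 1
p8 (pos 8,9,10,11,12,13,14,15): XOR of data positions = 0⊕0⊕1⊕1⊕1⊕1⊕0 = 0
Codeword: 010110100011110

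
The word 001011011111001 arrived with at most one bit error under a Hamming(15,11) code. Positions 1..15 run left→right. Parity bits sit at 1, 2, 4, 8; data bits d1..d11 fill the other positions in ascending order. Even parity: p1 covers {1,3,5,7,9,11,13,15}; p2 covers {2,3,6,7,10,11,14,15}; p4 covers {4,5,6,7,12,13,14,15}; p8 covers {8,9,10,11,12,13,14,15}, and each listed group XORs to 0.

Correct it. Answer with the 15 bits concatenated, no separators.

s1 (pos 1,3,5,7,9,11,13,15): 0⊕1⊕1⊕0⊕1⊕1⊕0⊕1 = 1
s2 (pos 2,3,6,7,10,11,14,15): 0⊕1⊕1⊕0⊕1⊕1⊕0⊕1 = 1
s4 (pos 4,5,6,7,12,13,14,15): 0⊕1⊕1⊕0⊕1⊕0⊕0⊕1 = 0
s8 (pos 8,9,10,11,12,13,14,15): 1⊕1⊕1⊕1⊕1⊕0⊕0⊕1 = 0
Syndrome s8…s1 = 0011 → error at position 3.
Flip position 3: 001011011111001 → 000011011111001

000011011111001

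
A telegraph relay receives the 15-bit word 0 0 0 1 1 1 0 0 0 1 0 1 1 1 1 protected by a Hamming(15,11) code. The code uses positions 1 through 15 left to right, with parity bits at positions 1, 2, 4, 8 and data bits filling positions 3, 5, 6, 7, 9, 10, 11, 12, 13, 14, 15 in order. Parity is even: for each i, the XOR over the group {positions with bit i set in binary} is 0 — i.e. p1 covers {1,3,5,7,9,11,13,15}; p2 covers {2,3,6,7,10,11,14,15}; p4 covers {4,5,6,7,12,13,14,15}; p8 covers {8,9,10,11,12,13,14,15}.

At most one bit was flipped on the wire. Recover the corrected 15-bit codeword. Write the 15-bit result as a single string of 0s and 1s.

000111000101011

s1 (pos 1,3,5,7,9,11,13,15): 0⊕0⊕1⊕0⊕0⊕0⊕1⊕1 = 1
s2 (pos 2,3,6,7,10,11,14,15): 0⊕0⊕1⊕0⊕1⊕0⊕1⊕1 = 0
s4 (pos 4,5,6,7,12,13,14,15): 1⊕1⊕1⊕0⊕1⊕1⊕1⊕1 = 1
s8 (pos 8,9,10,11,12,13,14,15): 0⊕0⊕1⊕0⊕1⊕1⊕1⊕1 = 1
Syndrome s8…s1 = 1101 → error at position 13.
Flip position 13: 000111000101111 → 000111000101011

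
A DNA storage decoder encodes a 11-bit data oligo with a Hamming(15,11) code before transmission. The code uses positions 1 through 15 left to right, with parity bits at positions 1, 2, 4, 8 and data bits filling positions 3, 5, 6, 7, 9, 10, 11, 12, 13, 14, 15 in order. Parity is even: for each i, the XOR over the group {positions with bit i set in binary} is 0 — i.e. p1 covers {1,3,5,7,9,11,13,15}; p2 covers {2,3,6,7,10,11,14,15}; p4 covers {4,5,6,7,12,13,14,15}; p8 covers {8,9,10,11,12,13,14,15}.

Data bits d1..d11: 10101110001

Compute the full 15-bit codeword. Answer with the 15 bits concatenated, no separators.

011001001110001

Place data at non-parity positions: p1 p2 1 p4 0 1 0 p8 1 1 1 0 0 0 1
p1 (pos 1,3,5,7,9,11,13,15): XOR of data positions = 1⊕0⊕0⊕1⊕1⊕0⊕1 = 0
p2 (pos 2,3,6,7,10,11,14,15): XOR of data positions = 1⊕1⊕0⊕1⊕1⊕0⊕1 = 1
p4 (pos 4,5,6,7,12,13,14,15): XOR of data positions = 0⊕1⊕0⊕0⊕0⊕0⊕1 = 0
p8 (pos 8,9,10,11,12,13,14,15): XOR of data positions = 1⊕1⊕1⊕0⊕0⊕0⊕1 = 0
Codeword: 011001001110001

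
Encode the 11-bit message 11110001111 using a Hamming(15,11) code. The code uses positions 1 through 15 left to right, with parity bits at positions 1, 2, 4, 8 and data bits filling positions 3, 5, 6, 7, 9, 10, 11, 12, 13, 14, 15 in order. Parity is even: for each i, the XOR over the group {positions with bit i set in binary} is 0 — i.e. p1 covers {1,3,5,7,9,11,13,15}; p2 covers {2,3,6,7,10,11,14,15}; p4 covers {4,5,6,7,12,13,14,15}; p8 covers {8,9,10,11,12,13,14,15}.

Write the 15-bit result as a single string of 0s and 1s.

111111100001111

Place data at non-parity positions: p1 p2 1 p4 1 1 1 p8 0 0 0 1 1 1 1
p1 (pos 1,3,5,7,9,11,13,15): XOR of data positions = 1⊕1⊕1⊕0⊕0⊕1⊕1 = 1
p2 (pos 2,3,6,7,10,11,14,15): XOR of data positions = 1⊕1⊕1⊕0⊕0⊕1⊕1 = 1
p4 (pos 4,5,6,7,12,13,14,15): XOR of data positions = 1⊕1⊕1⊕1⊕1⊕1⊕1 = 1
p8 (pos 8,9,10,11,12,13,14,15): XOR of data positions = 0⊕0⊕0⊕1⊕1⊕1⊕1 = 0
Codeword: 111111100001111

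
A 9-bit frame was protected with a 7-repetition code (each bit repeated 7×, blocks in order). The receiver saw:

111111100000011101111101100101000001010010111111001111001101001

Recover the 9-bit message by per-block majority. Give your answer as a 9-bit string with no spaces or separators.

101100111

Block 1 (1111111): 7 ones → 1
Block 2 (0000001): 1 one → 0
Block 3 (1101111): 6 ones → 1
Block 4 (1011001): 4 ones → 1
Block 5 (0100000): 1 one → 0
Block 6 (1010010): 3 ones → 0
Block 7 (1111110): 6 ones → 1
Block 8 (0111100): 4 ones → 1
Block 9 (1101001): 4 ones → 1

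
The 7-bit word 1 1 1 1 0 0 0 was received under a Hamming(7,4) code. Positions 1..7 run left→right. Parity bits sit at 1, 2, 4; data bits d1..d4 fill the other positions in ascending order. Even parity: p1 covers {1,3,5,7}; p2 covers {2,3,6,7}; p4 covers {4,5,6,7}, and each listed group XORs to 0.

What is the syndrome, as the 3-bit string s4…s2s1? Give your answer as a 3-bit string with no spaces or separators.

100

s1 (pos 1,3,5,7): 1⊕1⊕0⊕0 = 0
s2 (pos 2,3,6,7): 1⊕1⊕0⊕0 = 0
s4 (pos 4,5,6,7): 1⊕0⊕0⊕0 = 1
Syndrome s4…s1 = 100 → error at position 4.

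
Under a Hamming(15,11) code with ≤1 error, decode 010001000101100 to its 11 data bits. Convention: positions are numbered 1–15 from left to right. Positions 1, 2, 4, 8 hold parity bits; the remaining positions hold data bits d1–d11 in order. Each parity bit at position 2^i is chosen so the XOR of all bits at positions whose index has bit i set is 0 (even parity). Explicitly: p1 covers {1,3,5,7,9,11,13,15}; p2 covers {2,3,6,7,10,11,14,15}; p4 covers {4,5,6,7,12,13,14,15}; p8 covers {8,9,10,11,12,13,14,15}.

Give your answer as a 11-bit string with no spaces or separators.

00100101101

s1 (pos 1,3,5,7,9,11,13,15): 0⊕0⊕0⊕0⊕0⊕0⊕1⊕0 = 1
s2 (pos 2,3,6,7,10,11,14,15): 1⊕0⊕1⊕0⊕1⊕0⊕0⊕0 = 1
s4 (pos 4,5,6,7,12,13,14,15): 0⊕0⊕1⊕0⊕1⊕1⊕0⊕0 = 1
s8 (pos 8,9,10,11,12,13,14,15): 0⊕0⊕1⊕0⊕1⊕1⊕0⊕0 = 1
Syndrome s8…s1 = 1111 → error at position 15.
Flip position 15: 010001000101100 → 010001000101101
Read data bits from positions 3,5,6,7,9,10,11,12,13,14,15: 00100101101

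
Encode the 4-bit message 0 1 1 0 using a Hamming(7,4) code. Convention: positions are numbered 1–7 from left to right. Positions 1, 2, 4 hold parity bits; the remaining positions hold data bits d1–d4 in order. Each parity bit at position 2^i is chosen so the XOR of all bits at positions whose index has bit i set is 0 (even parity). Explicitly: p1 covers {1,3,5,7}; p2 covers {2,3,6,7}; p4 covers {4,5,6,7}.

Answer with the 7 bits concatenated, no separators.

1100110

Place data at non-parity positions: p1 p2 0 p4 1 1 0
p1 (pos 1,3,5,7): XOR of data positions = 0⊕1⊕0 = 1
p2 (pos 2,3,6,7): XOR of data positions = 0⊕1⊕0 = 1
p4 (pos 4,5,6,7): XOR of data positions = 1⊕1⊕0 = 0
Codeword: 1100110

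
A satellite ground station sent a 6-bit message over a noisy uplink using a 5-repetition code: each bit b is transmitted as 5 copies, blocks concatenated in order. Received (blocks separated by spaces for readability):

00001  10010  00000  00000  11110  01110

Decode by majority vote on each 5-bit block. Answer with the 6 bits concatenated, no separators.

000011

Block 1 (00001): 1 one → 0
Block 2 (10010): 2 ones → 0
Block 3 (00000): 0 ones → 0
Block 4 (00000): 0 ones → 0
Block 5 (11110): 4 ones → 1
Block 6 (01110): 3 ones → 1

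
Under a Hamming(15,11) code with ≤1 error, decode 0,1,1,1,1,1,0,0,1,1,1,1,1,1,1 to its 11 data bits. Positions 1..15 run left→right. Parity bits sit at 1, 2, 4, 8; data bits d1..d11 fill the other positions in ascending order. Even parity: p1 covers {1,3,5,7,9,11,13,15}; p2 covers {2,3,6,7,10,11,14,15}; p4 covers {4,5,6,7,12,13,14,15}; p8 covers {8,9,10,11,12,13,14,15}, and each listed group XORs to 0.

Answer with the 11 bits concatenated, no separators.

11101111101

s1 (pos 1,3,5,7,9,11,13,15): 0⊕1⊕1⊕0⊕1⊕1⊕1⊕1 = 0
s2 (pos 2,3,6,7,10,11,14,15): 1⊕1⊕1⊕0⊕1⊕1⊕1⊕1 = 1
s4 (pos 4,5,6,7,12,13,14,15): 1⊕1⊕1⊕0⊕1⊕1⊕1⊕1 = 1
s8 (pos 8,9,10,11,12,13,14,15): 0⊕1⊕1⊕1⊕1⊕1⊕1⊕1 = 1
Syndrome s8…s1 = 1110 → error at position 14.
Flip position 14: 011111001111111 → 011111001111101
Read data bits from positions 3,5,6,7,9,10,11,12,13,14,15: 11101111101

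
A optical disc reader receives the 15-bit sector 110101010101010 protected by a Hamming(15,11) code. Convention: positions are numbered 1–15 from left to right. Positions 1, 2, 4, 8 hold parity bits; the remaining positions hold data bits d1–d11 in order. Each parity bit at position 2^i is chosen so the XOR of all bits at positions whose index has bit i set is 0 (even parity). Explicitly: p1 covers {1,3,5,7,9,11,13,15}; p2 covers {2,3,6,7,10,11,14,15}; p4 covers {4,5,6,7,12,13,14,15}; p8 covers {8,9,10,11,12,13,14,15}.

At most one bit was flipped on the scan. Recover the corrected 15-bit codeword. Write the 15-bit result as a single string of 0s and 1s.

s1 (pos 1,3,5,7,9,11,13,15): 1⊕0⊕0⊕0⊕0⊕0⊕0⊕0 = 1
s2 (pos 2,3,6,7,10,11,14,15): 1⊕0⊕1⊕0⊕1⊕0⊕1⊕0 = 0
s4 (pos 4,5,6,7,12,13,14,15): 1⊕0⊕1⊕0⊕1⊕0⊕1⊕0 = 0
s8 (pos 8,9,10,11,12,13,14,15): 1⊕0⊕1⊕0⊕1⊕0⊕1⊕0 = 0
Syndrome s8…s1 = 0001 → error at position 1.
Flip position 1: 110101010101010 → 010101010101010

010101010101010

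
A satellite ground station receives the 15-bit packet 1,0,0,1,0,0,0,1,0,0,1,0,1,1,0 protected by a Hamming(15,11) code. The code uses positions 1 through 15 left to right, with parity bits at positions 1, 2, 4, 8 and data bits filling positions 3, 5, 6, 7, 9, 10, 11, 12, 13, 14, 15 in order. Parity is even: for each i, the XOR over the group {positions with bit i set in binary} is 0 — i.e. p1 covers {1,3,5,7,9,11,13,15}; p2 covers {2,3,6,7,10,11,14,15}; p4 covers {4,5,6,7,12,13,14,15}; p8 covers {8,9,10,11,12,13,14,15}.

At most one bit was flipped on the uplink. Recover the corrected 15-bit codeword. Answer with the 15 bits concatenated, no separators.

s1 (pos 1,3,5,7,9,11,13,15): 1⊕0⊕0⊕0⊕0⊕1⊕1⊕0 = 1
s2 (pos 2,3,6,7,10,11,14,15): 0⊕0⊕0⊕0⊕0⊕1⊕1⊕0 = 0
s4 (pos 4,5,6,7,12,13,14,15): 1⊕0⊕0⊕0⊕0⊕1⊕1⊕0 = 1
s8 (pos 8,9,10,11,12,13,14,15): 1⊕0⊕0⊕1⊕0⊕1⊕1⊕0 = 0
Syndrome s8…s1 = 0101 → error at position 5.
Flip position 5: 100100010010110 → 100110010010110

100110010010110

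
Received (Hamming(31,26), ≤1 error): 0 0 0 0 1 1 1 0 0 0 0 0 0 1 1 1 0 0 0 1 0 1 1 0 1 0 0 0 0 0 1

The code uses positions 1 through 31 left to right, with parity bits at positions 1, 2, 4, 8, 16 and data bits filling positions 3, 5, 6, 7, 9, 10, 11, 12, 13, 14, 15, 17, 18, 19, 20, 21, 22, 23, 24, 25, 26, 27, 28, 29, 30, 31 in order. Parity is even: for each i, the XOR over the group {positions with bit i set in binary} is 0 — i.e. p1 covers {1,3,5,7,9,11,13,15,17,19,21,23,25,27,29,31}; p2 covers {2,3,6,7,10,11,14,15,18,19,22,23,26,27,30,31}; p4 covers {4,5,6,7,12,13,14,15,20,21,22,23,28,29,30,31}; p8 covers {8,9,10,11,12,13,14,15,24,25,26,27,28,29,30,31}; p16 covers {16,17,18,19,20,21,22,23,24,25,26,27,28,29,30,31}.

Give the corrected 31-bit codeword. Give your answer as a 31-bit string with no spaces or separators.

0000101000000111000101101000001

s1 (pos 1,3,5,7,9,11,13,15,17,19,21,23,25,27,29,31): 0⊕0⊕1⊕1⊕0⊕0⊕0⊕1⊕0⊕0⊕0⊕1⊕1⊕0⊕0⊕1 = 0
s2 (pos 2,3,6,7,10,11,14,15,18,19,22,23,26,27,30,31): 0⊕0⊕1⊕1⊕0⊕0⊕1⊕1⊕0⊕0⊕1⊕1⊕0⊕0⊕0⊕1 = 1
s4 (pos 4,5,6,7,12,13,14,15,20,21,22,23,28,29,30,31): 0⊕1⊕1⊕1⊕0⊕0⊕1⊕1⊕1⊕0⊕1⊕1⊕0⊕0⊕0⊕1 = 1
s8 (pos 8,9,10,11,12,13,14,15,24,25,26,27,28,29,30,31): 0⊕0⊕0⊕0⊕0⊕0⊕1⊕1⊕0⊕1⊕0⊕0⊕0⊕0⊕0⊕1 = 0
s16 (pos 16,17,18,19,20,21,22,23,24,25,26,27,28,29,30,31): 1⊕0⊕0⊕0⊕1⊕0⊕1⊕1⊕0⊕1⊕0⊕0⊕0⊕0⊕0⊕1 = 0
Syndrome s16…s1 = 00110 → error at position 6.
Flip position 6: 0000111000000111000101101000001 → 0000101000000111000101101000001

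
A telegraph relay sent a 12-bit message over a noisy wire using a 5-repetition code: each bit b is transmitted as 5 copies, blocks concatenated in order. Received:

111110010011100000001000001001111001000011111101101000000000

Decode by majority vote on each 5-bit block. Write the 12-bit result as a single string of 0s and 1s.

101000101100

Block 1 (11111): 5 ones → 1
Block 2 (00100): 1 one → 0
Block 3 (11100): 3 ones → 1
Block 4 (00000): 0 ones → 0
Block 5 (10000): 1 one → 0
Block 6 (01001): 2 ones → 0
Block 7 (11100): 3 ones → 1
Block 8 (10000): 1 one → 0
Block 9 (11111): 5 ones → 1
Block 10 (10110): 3 ones → 1
Block 11 (10000): 1 one → 0
Block 12 (00000): 0 ones → 0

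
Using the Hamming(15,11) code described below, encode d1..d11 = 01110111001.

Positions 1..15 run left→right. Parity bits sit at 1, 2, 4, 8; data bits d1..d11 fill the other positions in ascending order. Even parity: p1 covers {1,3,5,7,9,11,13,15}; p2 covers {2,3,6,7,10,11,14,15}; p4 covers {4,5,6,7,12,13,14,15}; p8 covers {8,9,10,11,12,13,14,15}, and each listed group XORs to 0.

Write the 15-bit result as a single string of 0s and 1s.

Place data at non-parity positions: p1 p2 0 p4 1 1 1 p8 0 1 1 1 0 0 1
p1 (pos 1,3,5,7,9,11,13,15): XOR of data positions = 0⊕1⊕1⊕0⊕1⊕0⊕1 = 0
p2 (pos 2,3,6,7,10,11,14,15): XOR of data positions = 0⊕1⊕1⊕1⊕1⊕0⊕1 = 1
p4 (pos 4,5,6,7,12,13,14,15): XOR of data positions = 1⊕1⊕1⊕1⊕0⊕0⊕1 = 1
p8 (pos 8,9,10,11,12,13,14,15): XOR of data positions = 0⊕1⊕1⊕1⊕0⊕0⊕1 = 0
Codeword: 010111100111001

010111100111001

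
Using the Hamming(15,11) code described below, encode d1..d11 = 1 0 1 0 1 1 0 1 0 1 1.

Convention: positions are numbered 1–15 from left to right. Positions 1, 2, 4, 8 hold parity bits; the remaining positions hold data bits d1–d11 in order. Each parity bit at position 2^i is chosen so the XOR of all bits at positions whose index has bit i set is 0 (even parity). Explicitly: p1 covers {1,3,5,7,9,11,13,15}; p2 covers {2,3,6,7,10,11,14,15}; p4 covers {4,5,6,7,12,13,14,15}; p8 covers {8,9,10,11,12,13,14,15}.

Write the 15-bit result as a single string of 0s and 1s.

111001011101011

Place data at non-parity positions: p1 p2 1 p4 0 1 0 p8 1 1 0 1 0 1 1
p1 (pos 1,3,5,7,9,11,13,15): XOR of data positions = 1⊕0⊕0⊕1⊕0⊕0⊕1 = 1
p2 (pos 2,3,6,7,10,11,14,15): XOR of data positions = 1⊕1⊕0⊕1⊕0⊕1⊕1 = 1
p4 (pos 4,5,6,7,12,13,14,15): XOR of data positions = 0⊕1⊕0⊕1⊕0⊕1⊕1 = 0
p8 (pos 8,9,10,11,12,13,14,15): XOR of data positions = 1⊕1⊕0⊕1⊕0⊕1⊕1 = 1
Codeword: 111001011101011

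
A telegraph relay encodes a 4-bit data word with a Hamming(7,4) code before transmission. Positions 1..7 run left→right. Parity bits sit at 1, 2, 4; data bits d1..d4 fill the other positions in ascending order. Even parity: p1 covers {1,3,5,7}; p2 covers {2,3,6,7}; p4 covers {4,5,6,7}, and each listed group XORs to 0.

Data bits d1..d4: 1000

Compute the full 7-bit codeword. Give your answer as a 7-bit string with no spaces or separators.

Place data at non-parity positions: p1 p2 1 p4 0 0 0
p1 (pos 1,3,5,7): XOR of data positions = 1⊕0⊕0 = 1
p2 (pos 2,3,6,7): XOR of data positions = 1⊕0⊕0 = 1
p4 (pos 4,5,6,7): XOR of data positions = 0⊕0⊕0 = 0
Codeword: 1110000

1110000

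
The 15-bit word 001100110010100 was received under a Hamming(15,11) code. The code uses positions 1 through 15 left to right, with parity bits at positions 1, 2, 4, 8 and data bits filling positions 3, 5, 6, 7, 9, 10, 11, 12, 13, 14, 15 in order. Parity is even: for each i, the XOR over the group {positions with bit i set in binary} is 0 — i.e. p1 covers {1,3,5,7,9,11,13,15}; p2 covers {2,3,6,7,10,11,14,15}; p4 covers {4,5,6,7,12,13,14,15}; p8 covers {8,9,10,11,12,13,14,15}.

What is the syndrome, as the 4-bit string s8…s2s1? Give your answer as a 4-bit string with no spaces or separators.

s1 (pos 1,3,5,7,9,11,13,15): 0⊕1⊕0⊕1⊕0⊕1⊕1⊕0 = 0
s2 (pos 2,3,6,7,10,11,14,15): 0⊕1⊕0⊕1⊕0⊕1⊕0⊕0 = 1
s4 (pos 4,5,6,7,12,13,14,15): 1⊕0⊕0⊕1⊕0⊕1⊕0⊕0 = 1
s8 (pos 8,9,10,11,12,13,14,15): 1⊕0⊕0⊕1⊕0⊕1⊕0⊕0 = 1
Syndrome s8…s1 = 1110 → error at position 14.

1110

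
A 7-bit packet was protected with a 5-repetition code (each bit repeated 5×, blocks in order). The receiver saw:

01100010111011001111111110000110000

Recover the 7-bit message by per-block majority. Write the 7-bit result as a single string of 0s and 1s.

Block 1 (01100): 2 ones → 0
Block 2 (01011): 3 ones → 1
Block 3 (10110): 3 ones → 1
Block 4 (01111): 4 ones → 1
Block 5 (11111): 5 ones → 1
Block 6 (00001): 1 one → 0
Block 7 (10000): 1 one → 0

0111100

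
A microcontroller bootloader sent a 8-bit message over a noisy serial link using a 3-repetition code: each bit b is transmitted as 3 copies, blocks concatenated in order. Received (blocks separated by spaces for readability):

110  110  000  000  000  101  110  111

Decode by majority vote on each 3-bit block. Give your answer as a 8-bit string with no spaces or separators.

Block 1 (110): 2 ones → 1
Block 2 (110): 2 ones → 1
Block 3 (000): 0 ones → 0
Block 4 (000): 0 ones → 0
Block 5 (000): 0 ones → 0
Block 6 (101): 2 ones → 1
Block 7 (110): 2 ones → 1
Block 8 (111): 3 ones → 1

11000111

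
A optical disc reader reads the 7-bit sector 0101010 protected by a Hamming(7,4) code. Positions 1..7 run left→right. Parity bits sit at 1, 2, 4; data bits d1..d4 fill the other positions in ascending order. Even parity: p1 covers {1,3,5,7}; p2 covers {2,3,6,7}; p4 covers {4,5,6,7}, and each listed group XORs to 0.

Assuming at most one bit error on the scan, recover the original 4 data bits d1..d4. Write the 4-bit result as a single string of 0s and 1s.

0010

s1 (pos 1,3,5,7): 0⊕0⊕0⊕0 = 0
s2 (pos 2,3,6,7): 1⊕0⊕1⊕0 = 0
s4 (pos 4,5,6,7): 1⊕0⊕1⊕0 = 0
Syndrome s4…s1 = 000 → no error.
Read data bits from positions 3,5,6,7: 0010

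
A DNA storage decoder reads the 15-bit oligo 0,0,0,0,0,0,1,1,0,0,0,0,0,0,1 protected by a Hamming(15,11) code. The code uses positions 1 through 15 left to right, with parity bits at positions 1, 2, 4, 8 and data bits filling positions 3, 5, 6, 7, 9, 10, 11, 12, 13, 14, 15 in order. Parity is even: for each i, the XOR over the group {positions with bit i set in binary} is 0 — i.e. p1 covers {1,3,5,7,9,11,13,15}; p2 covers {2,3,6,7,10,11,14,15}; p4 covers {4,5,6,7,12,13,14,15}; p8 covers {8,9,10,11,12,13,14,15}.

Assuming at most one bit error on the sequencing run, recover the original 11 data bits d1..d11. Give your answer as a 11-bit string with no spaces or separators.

00010000001

s1 (pos 1,3,5,7,9,11,13,15): 0⊕0⊕0⊕1⊕0⊕0⊕0⊕1 = 0
s2 (pos 2,3,6,7,10,11,14,15): 0⊕0⊕0⊕1⊕0⊕0⊕0⊕1 = 0
s4 (pos 4,5,6,7,12,13,14,15): 0⊕0⊕0⊕1⊕0⊕0⊕0⊕1 = 0
s8 (pos 8,9,10,11,12,13,14,15): 1⊕0⊕0⊕0⊕0⊕0⊕0⊕1 = 0
Syndrome s8…s1 = 0000 → no error.
Read data bits from positions 3,5,6,7,9,10,11,12,13,14,15: 00010000001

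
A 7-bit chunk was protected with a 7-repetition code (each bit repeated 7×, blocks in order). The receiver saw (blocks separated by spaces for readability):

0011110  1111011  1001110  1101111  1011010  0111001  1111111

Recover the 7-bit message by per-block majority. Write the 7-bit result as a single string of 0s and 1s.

1111111

Block 1 (0011110): 4 ones → 1
Block 2 (1111011): 6 ones → 1
Block 3 (1001110): 4 ones → 1
Block 4 (1101111): 6 ones → 1
Block 5 (1011010): 4 ones → 1
Block 6 (0111001): 4 ones → 1
Block 7 (1111111): 7 ones → 1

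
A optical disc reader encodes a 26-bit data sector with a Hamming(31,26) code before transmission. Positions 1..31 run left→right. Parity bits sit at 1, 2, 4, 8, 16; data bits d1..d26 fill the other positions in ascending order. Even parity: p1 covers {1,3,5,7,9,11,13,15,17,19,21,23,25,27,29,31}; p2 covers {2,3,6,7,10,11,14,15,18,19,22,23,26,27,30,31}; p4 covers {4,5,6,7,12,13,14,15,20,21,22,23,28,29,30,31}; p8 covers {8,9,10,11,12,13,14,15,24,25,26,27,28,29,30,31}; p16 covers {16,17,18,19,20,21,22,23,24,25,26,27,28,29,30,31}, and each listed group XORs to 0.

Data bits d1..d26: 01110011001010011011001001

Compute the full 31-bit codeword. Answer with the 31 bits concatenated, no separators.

Place data at non-parity positions: p1 p2 0 p4 1 1 1 p8 0 0 1 1 0 0 1 p16 0 1 0 0 1 1 0 1 1 0 0 1 0 0 1
p1 (pos 1,3,5,7,9,11,13,15,17,19,21,23,25,27,29,31): XOR of data positions = 0⊕1⊕1⊕0⊕1⊕0⊕1⊕0⊕0⊕1⊕0⊕1⊕0⊕0⊕1 = 1
p2 (pos 2,3,6,7,10,11,14,15,18,19,22,23,26,27,30,31): XOR of data positions = 0⊕1⊕1⊕0⊕1⊕0⊕1⊕1⊕0⊕1⊕0⊕0⊕0⊕0⊕1 = 1
p4 (pos 4,5,6,7,12,13,14,15,20,21,22,23,28,29,30,31): XOR of data positions = 1⊕1⊕1⊕1⊕0⊕0⊕1⊕0⊕1⊕1⊕0⊕1⊕0⊕0⊕1 = 1
p8 (pos 8,9,10,11,12,13,14,15,24,25,26,27,28,29,30,31): XOR of data positions = 0⊕0⊕1⊕1⊕0⊕0⊕1⊕1⊕1⊕0⊕0⊕1⊕0⊕0⊕1 = 1
p16 (pos 16,17,18,19,20,21,22,23,24,25,26,27,28,29,30,31): XOR of data positions = 0⊕1⊕0⊕0⊕1⊕1⊕0⊕1⊕1⊕0⊕0⊕1⊕0⊕0⊕1 = 1
Codeword: 1101111100110011010011011001001

1101111100110011010011011001001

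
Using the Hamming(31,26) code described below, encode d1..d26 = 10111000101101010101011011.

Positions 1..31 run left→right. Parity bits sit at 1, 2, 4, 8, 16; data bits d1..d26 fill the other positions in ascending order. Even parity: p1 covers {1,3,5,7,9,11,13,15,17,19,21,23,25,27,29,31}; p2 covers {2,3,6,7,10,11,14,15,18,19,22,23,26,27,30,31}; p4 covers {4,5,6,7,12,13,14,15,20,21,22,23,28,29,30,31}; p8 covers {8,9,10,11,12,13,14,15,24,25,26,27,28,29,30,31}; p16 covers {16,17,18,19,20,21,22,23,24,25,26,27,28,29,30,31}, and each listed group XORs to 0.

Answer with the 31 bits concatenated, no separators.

Place data at non-parity positions: p1 p2 1 p4 0 1 1 p8 1 0 0 0 1 0 1 p16 1 0 1 0 1 0 1 0 1 0 1 1 0 1 1
p1 (pos 1,3,5,7,9,11,13,15,17,19,21,23,25,27,29,31): XOR of data positions = 1⊕0⊕1⊕1⊕0⊕1⊕1⊕1⊕1⊕1⊕1⊕1⊕1⊕0⊕1 = 0
p2 (pos 2,3,6,7,10,11,14,15,18,19,22,23,26,27,30,31): XOR of data positions = 1⊕1⊕1⊕0⊕0⊕0⊕1⊕0⊕1⊕0⊕1⊕0⊕1⊕1⊕1 = 1
p4 (pos 4,5,6,7,12,13,14,15,20,21,22,23,28,29,30,31): XOR of data positions = 0⊕1⊕1⊕0⊕1⊕0⊕1⊕0⊕1⊕0⊕1⊕1⊕0⊕1⊕1 = 1
p8 (pos 8,9,10,11,12,13,14,15,24,25,26,27,28,29,30,31): XOR of data positions = 1⊕0⊕0⊕0⊕1⊕0⊕1⊕0⊕1⊕0⊕1⊕1⊕0⊕1⊕1 = 0
p16 (pos 16,17,18,19,20,21,22,23,24,25,26,27,28,29,30,31): XOR of data positions = 1⊕0⊕1⊕0⊕1⊕0⊕1⊕0⊕1⊕0⊕1⊕1⊕0⊕1⊕1 = 1
Codeword: 0111011010001011101010101011011

0111011010001011101010101011011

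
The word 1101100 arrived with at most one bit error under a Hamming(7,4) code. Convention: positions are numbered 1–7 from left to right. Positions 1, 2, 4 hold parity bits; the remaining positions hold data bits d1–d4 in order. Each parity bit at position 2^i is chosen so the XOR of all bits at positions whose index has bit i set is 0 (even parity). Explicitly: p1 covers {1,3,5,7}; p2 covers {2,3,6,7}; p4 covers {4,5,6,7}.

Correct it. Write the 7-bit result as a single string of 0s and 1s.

s1 (pos 1,3,5,7): 1⊕0⊕1⊕0 = 0
s2 (pos 2,3,6,7): 1⊕0⊕0⊕0 = 1
s4 (pos 4,5,6,7): 1⊕1⊕0⊕0 = 0
Syndrome s4…s1 = 010 → error at position 2.
Flip position 2: 1101100 → 1001100

1001100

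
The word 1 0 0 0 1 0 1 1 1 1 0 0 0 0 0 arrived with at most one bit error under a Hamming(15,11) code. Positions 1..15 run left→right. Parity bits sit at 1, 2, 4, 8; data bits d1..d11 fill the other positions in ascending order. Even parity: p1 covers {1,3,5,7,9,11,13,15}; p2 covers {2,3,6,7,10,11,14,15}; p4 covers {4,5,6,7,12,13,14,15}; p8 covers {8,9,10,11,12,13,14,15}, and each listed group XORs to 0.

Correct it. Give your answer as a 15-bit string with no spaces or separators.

s1 (pos 1,3,5,7,9,11,13,15): 1⊕0⊕1⊕1⊕1⊕0⊕0⊕0 = 0
s2 (pos 2,3,6,7,10,11,14,15): 0⊕0⊕0⊕1⊕1⊕0⊕0⊕0 = 0
s4 (pos 4,5,6,7,12,13,14,15): 0⊕1⊕0⊕1⊕0⊕0⊕0⊕0 = 0
s8 (pos 8,9,10,11,12,13,14,15): 1⊕1⊕1⊕0⊕0⊕0⊕0⊕0 = 1
Syndrome s8…s1 = 1000 → error at position 8.
Flip position 8: 100010111100000 → 100010101100000

100010101100000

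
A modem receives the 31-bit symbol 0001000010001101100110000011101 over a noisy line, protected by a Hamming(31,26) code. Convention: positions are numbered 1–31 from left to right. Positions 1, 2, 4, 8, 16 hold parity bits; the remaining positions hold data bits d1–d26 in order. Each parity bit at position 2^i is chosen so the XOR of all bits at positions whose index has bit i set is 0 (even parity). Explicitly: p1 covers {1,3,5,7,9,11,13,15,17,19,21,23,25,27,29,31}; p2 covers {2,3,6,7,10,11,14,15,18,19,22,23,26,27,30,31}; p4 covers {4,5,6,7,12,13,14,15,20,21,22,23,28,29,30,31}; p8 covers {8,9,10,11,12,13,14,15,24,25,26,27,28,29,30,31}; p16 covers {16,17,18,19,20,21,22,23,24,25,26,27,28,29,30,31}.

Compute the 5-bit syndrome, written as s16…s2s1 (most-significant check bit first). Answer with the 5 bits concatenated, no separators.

01011

s1 (pos 1,3,5,7,9,11,13,15,17,19,21,23,25,27,29,31): 0⊕0⊕0⊕0⊕1⊕0⊕1⊕0⊕1⊕0⊕1⊕0⊕0⊕1⊕1⊕1 = 1
s2 (pos 2,3,6,7,10,11,14,15,18,19,22,23,26,27,30,31): 0⊕0⊕0⊕0⊕0⊕0⊕1⊕0⊕0⊕0⊕0⊕0⊕0⊕1⊕0⊕1 = 1
s4 (pos 4,5,6,7,12,13,14,15,20,21,22,23,28,29,30,31): 1⊕0⊕0⊕0⊕0⊕1⊕1⊕0⊕1⊕1⊕0⊕0⊕1⊕1⊕0⊕1 = 0
s8 (pos 8,9,10,11,12,13,14,15,24,25,26,27,28,29,30,31): 0⊕1⊕0⊕0⊕0⊕1⊕1⊕0⊕0⊕0⊕0⊕1⊕1⊕1⊕0⊕1 = 1
s16 (pos 16,17,18,19,20,21,22,23,24,25,26,27,28,29,30,31): 1⊕1⊕0⊕0⊕1⊕1⊕0⊕0⊕0⊕0⊕0⊕1⊕1⊕1⊕0⊕1 = 0
Syndrome s16…s1 = 01011 → error at position 11.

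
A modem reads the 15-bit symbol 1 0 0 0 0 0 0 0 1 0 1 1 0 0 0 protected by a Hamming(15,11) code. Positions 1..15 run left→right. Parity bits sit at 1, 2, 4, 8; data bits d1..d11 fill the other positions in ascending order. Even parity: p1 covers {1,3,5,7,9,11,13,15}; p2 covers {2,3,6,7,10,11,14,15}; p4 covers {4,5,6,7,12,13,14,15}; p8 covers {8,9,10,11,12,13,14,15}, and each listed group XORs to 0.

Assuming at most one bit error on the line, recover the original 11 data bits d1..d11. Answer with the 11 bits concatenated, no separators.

00001011001

s1 (pos 1,3,5,7,9,11,13,15): 1⊕0⊕0⊕0⊕1⊕1⊕0⊕0 = 1
s2 (pos 2,3,6,7,10,11,14,15): 0⊕0⊕0⊕0⊕0⊕1⊕0⊕0 = 1
s4 (pos 4,5,6,7,12,13,14,15): 0⊕0⊕0⊕0⊕1⊕0⊕0⊕0 = 1
s8 (pos 8,9,10,11,12,13,14,15): 0⊕1⊕0⊕1⊕1⊕0⊕0⊕0 = 1
Syndrome s8…s1 = 1111 → error at position 15.
Flip position 15: 100000001011000 → 100000001011001
Read data bits from positions 3,5,6,7,9,10,11,12,13,14,15: 00001011001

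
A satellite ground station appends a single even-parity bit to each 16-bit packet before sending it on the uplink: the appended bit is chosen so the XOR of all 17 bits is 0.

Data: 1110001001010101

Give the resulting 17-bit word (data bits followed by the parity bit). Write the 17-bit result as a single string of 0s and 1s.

XOR of the 16 data bits: 1⊕1⊕1⊕0⊕0⊕0⊕1⊕0⊕0⊕1⊕0⊕1⊕0⊕1⊕0⊕1 = 0
Parity bit = 0 (so all 17 bits XOR to 0).

11100010010101010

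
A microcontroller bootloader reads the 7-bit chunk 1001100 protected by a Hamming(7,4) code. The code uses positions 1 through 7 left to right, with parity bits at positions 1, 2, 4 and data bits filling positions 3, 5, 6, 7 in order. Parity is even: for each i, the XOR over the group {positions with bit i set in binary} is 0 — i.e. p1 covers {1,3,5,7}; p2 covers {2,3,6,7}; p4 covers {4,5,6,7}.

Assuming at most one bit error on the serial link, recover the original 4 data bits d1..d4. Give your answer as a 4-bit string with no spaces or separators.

0100

s1 (pos 1,3,5,7): 1⊕0⊕1⊕0 = 0
s2 (pos 2,3,6,7): 0⊕0⊕0⊕0 = 0
s4 (pos 4,5,6,7): 1⊕1⊕0⊕0 = 0
Syndrome s4…s1 = 000 → no error.
Read data bits from positions 3,5,6,7: 0100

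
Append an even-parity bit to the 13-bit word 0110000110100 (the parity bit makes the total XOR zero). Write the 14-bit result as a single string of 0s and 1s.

01100001101001

XOR of the 13 data bits: 0⊕1⊕1⊕0⊕0⊕0⊕0⊕1⊕1⊕0⊕1⊕0⊕0 = 1
Parity bit = 1 (so all 14 bits XOR to 0).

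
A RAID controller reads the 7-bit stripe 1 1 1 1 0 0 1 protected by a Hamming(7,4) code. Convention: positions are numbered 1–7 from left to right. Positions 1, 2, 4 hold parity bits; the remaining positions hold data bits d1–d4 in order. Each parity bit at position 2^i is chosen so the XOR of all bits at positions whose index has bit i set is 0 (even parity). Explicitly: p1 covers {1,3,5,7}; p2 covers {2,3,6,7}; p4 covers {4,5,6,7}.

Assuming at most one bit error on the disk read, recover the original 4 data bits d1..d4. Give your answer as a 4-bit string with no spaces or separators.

0001

s1 (pos 1,3,5,7): 1⊕1⊕0⊕1 = 1
s2 (pos 2,3,6,7): 1⊕1⊕0⊕1 = 1
s4 (pos 4,5,6,7): 1⊕0⊕0⊕1 = 0
Syndrome s4…s1 = 011 → error at position 3.
Flip position 3: 1111001 → 1101001
Read data bits from positions 3,5,6,7: 0001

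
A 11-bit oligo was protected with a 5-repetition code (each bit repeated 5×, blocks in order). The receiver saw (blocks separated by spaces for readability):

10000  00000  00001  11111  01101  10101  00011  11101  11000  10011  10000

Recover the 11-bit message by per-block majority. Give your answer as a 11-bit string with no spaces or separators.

Block 1 (10000): 1 one → 0
Block 2 (00000): 0 ones → 0
Block 3 (00001): 1 one → 0
Block 4 (11111): 5 ones → 1
Block 5 (01101): 3 ones → 1
Block 6 (10101): 3 ones → 1
Block 7 (00011): 2 ones → 0
Block 8 (11101): 4 ones → 1
Block 9 (11000): 2 ones → 0
Block 10 (10011): 3 ones → 1
Block 11 (10000): 1 one → 0

00011101010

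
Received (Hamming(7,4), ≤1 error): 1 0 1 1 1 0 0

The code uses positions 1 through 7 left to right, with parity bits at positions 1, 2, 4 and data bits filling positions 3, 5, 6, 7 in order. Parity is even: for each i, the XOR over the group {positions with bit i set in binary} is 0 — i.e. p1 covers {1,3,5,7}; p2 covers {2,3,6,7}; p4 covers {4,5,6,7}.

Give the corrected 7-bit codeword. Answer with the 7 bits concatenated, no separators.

s1 (pos 1,3,5,7): 1⊕1⊕1⊕0 = 1
s2 (pos 2,3,6,7): 0⊕1⊕0⊕0 = 1
s4 (pos 4,5,6,7): 1⊕1⊕0⊕0 = 0
Syndrome s4…s1 = 011 → error at position 3.
Flip position 3: 1011100 → 1001100

1001100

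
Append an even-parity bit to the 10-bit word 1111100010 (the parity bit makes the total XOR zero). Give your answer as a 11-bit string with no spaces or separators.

11111000100

XOR of the 10 data bits: 1⊕1⊕1⊕1⊕1⊕0⊕0⊕0⊕1⊕0 = 0
Parity bit = 0 (so all 11 bits XOR to 0).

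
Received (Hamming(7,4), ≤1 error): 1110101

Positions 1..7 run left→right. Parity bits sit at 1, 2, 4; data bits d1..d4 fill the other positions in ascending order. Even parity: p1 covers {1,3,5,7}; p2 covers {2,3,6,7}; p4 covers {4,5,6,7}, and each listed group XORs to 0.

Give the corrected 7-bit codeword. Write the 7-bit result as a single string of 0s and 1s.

s1 (pos 1,3,5,7): 1⊕1⊕1⊕1 = 0
s2 (pos 2,3,6,7): 1⊕1⊕0⊕1 = 1
s4 (pos 4,5,6,7): 0⊕1⊕0⊕1 = 0
Syndrome s4…s1 = 010 → error at position 2.
Flip position 2: 1110101 → 1010101

1010101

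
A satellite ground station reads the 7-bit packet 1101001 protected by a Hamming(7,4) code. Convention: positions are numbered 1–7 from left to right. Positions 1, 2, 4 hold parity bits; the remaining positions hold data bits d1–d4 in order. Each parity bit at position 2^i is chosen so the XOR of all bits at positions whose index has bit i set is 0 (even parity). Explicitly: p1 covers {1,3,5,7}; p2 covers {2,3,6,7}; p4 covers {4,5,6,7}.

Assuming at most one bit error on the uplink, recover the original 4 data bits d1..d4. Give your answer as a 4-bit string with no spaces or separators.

0001

s1 (pos 1,3,5,7): 1⊕0⊕0⊕1 = 0
s2 (pos 2,3,6,7): 1⊕0⊕0⊕1 = 0
s4 (pos 4,5,6,7): 1⊕0⊕0⊕1 = 0
Syndrome s4…s1 = 000 → no error.
Read data bits from positions 3,5,6,7: 0001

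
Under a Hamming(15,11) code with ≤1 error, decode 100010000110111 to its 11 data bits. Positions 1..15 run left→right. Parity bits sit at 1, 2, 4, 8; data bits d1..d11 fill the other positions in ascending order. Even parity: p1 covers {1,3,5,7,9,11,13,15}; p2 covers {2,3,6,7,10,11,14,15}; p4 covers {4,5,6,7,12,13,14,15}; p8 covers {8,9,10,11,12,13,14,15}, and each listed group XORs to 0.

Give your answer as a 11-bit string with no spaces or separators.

s1 (pos 1,3,5,7,9,11,13,15): 1⊕0⊕1⊕0⊕0⊕1⊕1⊕1 = 1
s2 (pos 2,3,6,7,10,11,14,15): 0⊕0⊕0⊕0⊕1⊕1⊕1⊕1 = 0
s4 (pos 4,5,6,7,12,13,14,15): 0⊕1⊕0⊕0⊕0⊕1⊕1⊕1 = 0
s8 (pos 8,9,10,11,12,13,14,15): 0⊕0⊕1⊕1⊕0⊕1⊕1⊕1 = 1
Syndrome s8…s1 = 1001 → error at position 9.
Flip position 9: 100010000110111 → 100010001110111
Read data bits from positions 3,5,6,7,9,10,11,12,13,14,15: 01001110111

01001110111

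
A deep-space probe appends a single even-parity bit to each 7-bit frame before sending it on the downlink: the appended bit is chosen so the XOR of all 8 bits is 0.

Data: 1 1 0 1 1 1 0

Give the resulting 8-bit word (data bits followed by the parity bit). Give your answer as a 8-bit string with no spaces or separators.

11011101

XOR of the 7 data bits: 1⊕1⊕0⊕1⊕1⊕1⊕0 = 1
Parity bit = 1 (so all 8 bits XOR to 0).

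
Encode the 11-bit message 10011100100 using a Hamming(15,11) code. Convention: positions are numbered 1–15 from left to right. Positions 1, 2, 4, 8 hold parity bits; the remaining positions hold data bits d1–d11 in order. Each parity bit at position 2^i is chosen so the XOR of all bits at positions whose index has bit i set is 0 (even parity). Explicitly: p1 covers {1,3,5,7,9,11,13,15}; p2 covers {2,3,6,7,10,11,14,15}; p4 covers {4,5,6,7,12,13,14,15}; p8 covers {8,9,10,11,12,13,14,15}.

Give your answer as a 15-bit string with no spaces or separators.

Place data at non-parity positions: p1 p2 1 p4 0 0 1 p8 1 1 0 0 1 0 0
p1 (pos 1,3,5,7,9,11,13,15): XOR of data positions = 1⊕0⊕1⊕1⊕0⊕1⊕0 = 0
p2 (pos 2,3,6,7,10,11,14,15): XOR of data positions = 1⊕0⊕1⊕1⊕0⊕0⊕0 = 1
p4 (pos 4,5,6,7,12,13,14,15): XOR of data positions = 0⊕0⊕1⊕0⊕1⊕0⊕0 = 0
p8 (pos 8,9,10,11,12,13,14,15): XOR of data positions = 1⊕1⊕0⊕0⊕1⊕0⊕0 = 1
Codeword: 011000111100100

011000111100100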